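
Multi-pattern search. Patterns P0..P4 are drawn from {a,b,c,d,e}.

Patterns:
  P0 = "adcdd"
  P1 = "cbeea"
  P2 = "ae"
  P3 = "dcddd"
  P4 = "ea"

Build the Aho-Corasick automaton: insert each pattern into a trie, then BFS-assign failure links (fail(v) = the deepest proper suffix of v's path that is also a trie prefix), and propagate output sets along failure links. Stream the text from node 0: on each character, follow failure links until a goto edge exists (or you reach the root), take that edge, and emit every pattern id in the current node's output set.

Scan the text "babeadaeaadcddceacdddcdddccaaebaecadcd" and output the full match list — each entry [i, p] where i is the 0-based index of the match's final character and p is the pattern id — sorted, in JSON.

Build:
Trie (insert patterns):
  n0 'ε': a→1 c→6 d→12 e→17
  n1 'a': d→2 e→11
  n2 'ad': c→3
  n3 'adc': d→4
  n4 'adcd': d→5
  n5 'adcdd': ·  [P0 ends]
  n6 'c': b→7
  n7 'cb': e→8
  n8 'cbe': e→9
  n9 'cbee': a→10
  n10 'cbeea': ·  [P1 ends]
  n11 'ae': ·  [P2 ends]
  n12 'd': c→13
  n13 'dc': d→14
  n14 'dcd': d→15
  n15 'dcdd': d→16
  n16 'dcddd': ·  [P3 ends]
  n17 'e': a→18
  n18 'ea': ·  [P4 ends]

Failure links (BFS by depth):
  fail(1) 'a': from fail(0)=0 chase 'a': 0 ⇒ 0;  out=∅∪out(0)=∅
  fail(6) 'c': from fail(0)=0 chase 'c': 0 ⇒ 0;  out=∅∪out(0)=∅
  fail(12) 'd': from fail(0)=0 chase 'd': 0 ⇒ 0;  out=∅∪out(0)=∅
  fail(17) 'e': from fail(0)=0 chase 'e': 0 ⇒ 0;  out=∅∪out(0)=∅
  fail(2) 'ad': from fail(1)=0 chase 'd': 0 ⇒ 12;  out=∅∪out(12)=∅
  fail(7) 'cb': from fail(6)=0 chase 'b': 0 ⇒ 0;  out=∅∪out(0)=∅
  fail(11) 'ae': from fail(1)=0 chase 'e': 0 ⇒ 17;  out={2}∪out(17)={2}
  fail(13) 'dc': from fail(12)=0 chase 'c': 0 ⇒ 6;  out=∅∪out(6)=∅
  fail(18) 'ea': from fail(17)=0 chase 'a': 0 ⇒ 1;  out={4}∪out(1)={4}
  fail(3) 'adc': from fail(2)=12 chase 'c': 12 ⇒ 13;  out=∅∪out(13)=∅
  fail(8) 'cbe': from fail(7)=0 chase 'e': 0 ⇒ 17;  out=∅∪out(17)=∅
  fail(14) 'dcd': from fail(13)=6 chase 'd': 6→0 ⇒ 12;  out=∅∪out(12)=∅
  fail(4) 'adcd': from fail(3)=13 chase 'd': 13 ⇒ 14;  out=∅∪out(14)=∅
  fail(9) 'cbee': from fail(8)=17 chase 'e': 17→0 ⇒ 17;  out=∅∪out(17)=∅
  fail(15) 'dcdd': from fail(14)=12 chase 'd': 12→0 ⇒ 12;  out=∅∪out(12)=∅
  fail(5) 'adcdd': from fail(4)=14 chase 'd': 14 ⇒ 15;  out={0}∪out(15)={0}
  fail(10) 'cbeea': from fail(9)=17 chase 'a': 17 ⇒ 18;  out={1}∪out(18)={1,4}
  fail(16) 'dcddd': from fail(15)=12 chase 'd': 12→0 ⇒ 12;  out={3}∪out(12)={3}

Text stream:
i=0 'b': node 0→0
i=1 'a': node 0→1
i=2 'b': node 1→0 (via fail)
i=3 'e': node 0→17
i=4 'a': node 17→18  ** P4@[3:4]
i=5 'd': node 18→2 (via fail)
i=6 'a': node 2→1 (via fail)
i=7 'e': node 1→11  ** P2@[6:7]
i=8 'a': node 11→18 (via fail)  ** P4@[7:8]
i=9 'a': node 18→1 (via fail)
i=10 'd': node 1→2
i=11 'c': node 2→3
i=12 'd': node 3→4
i=13 'd': node 4→5  ** P0@[9:13]
i=14 'c': node 5→13 (via fail)
i=15 'e': node 13→17 (via fail)
i=16 'a': node 17→18  ** P4@[15:16]
i=17 'c': node 18→6 (via fail)
i=18 'd': node 6→12 (via fail)
i=19 'd': node 12→12 (via fail)
i=20 'd': node 12→12 (via fail)
i=21 'c': node 12→13
i=22 'd': node 13→14
i=23 'd': node 14→15
i=24 'd': node 15→16  ** P3@[20:24]
i=25 'c': node 16→13 (via fail)
i=26 'c': node 13→6 (via fail)
i=27 'a': node 6→1 (via fail)
i=28 'a': node 1→1 (via fail)
i=29 'e': node 1→11  ** P2@[28:29]
i=30 'b': node 11→0 (via fail)
i=31 'a': node 0→1
i=32 'e': node 1→11  ** P2@[31:32]
i=33 'c': node 11→6 (via fail)
i=34 'a': node 6→1 (via fail)
i=35 'd': node 1→2
i=36 'c': node 2→3
i=37 'd': node 3→4

All matches (sorted): [[4,4],[7,2],[8,4],[13,0],[16,4],[24,3],[29,2],[32,2]]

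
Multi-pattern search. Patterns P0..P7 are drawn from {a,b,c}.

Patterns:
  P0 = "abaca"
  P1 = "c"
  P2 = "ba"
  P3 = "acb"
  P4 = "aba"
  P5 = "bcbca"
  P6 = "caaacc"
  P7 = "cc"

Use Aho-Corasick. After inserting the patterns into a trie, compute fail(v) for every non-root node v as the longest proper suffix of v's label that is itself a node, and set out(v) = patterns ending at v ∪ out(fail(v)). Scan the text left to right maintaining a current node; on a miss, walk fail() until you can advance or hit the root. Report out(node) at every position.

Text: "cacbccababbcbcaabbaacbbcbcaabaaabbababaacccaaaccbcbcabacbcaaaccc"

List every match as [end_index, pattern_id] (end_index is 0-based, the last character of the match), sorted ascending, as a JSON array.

Build automaton:
Trie (insert patterns):
  n0 'ε': a→1 b→7 c→6
  n1 'a': b→2 c→9
  n2 'ab': a→3
  n3 'aba': c→4  ←P4
  n4 'abac': a→5
  n5 'abaca': ·  ←P0
  n6 'c': a→15 c→20  ←P1
  n7 'b': a→8 c→11
  n8 'ba': ·  ←P2
  n9 'ac': b→10
  n10 'acb': ·  ←P3
  n11 'bc': b→12
  n12 'bcb': c→13
  n13 'bcbc': a→14
  n14 'bcbca': ·  ←P5
  n15 'ca': a→16
  n16 'caa': a→17
  n17 'caaa': c→18
  n18 'caaac': c→19
  n19 'caaacc': ·  ←P6
  n20 'cc': ·  ←P7

Failure links (BFS by depth):
  fail(1) 'a': from fail(0)=0 chase 'a': 0 ⇒ 0;  out=∅∪out(0)=∅
  fail(6) 'c': from fail(0)=0 chase 'c': 0 ⇒ 0;  out={1}∪out(0)={1}
  fail(7) 'b': from fail(0)=0 chase 'b': 0 ⇒ 0;  out=∅∪out(0)=∅
  fail(2) 'ab': from fail(1)=0 chase 'b': 0 ⇒ 7;  out=∅∪out(7)=∅
  fail(8) 'ba': from fail(7)=0 chase 'a': 0 ⇒ 1;  out={2}∪out(1)={2}
  fail(9) 'ac': from fail(1)=0 chase 'c': 0 ⇒ 6;  out=∅∪out(6)={1}
  fail(11) 'bc': from fail(7)=0 chase 'c': 0 ⇒ 6;  out=∅∪out(6)={1}
  fail(15) 'ca': from fail(6)=0 chase 'a': 0 ⇒ 1;  out=∅∪out(1)=∅
  fail(20) 'cc': from fail(6)=0 chase 'c': 0 ⇒ 6;  out={7}∪out(6)={1,7}
  fail(3) 'aba': from fail(2)=7 chase 'a': 7 ⇒ 8;  out={4}∪out(8)={2,4}
  fail(10) 'acb': from fail(9)=6 chase 'b': 6→0 ⇒ 7;  out={3}∪out(7)={3}
  fail(12) 'bcb': from fail(11)=6 chase 'b': 6→0 ⇒ 7;  out=∅∪out(7)=∅
  fail(16) 'caa': from fail(15)=1 chase 'a': 1→0 ⇒ 1;  out=∅∪out(1)=∅
  fail(4) 'abac': from fail(3)=8 chase 'c': 8→1 ⇒ 9;  out=∅∪out(9)={1}
  fail(13) 'bcbc': from fail(12)=7 chase 'c': 7 ⇒ 11;  out=∅∪out(11)={1}
  fail(17) 'caaa': from fail(16)=1 chase 'a': 1→0 ⇒ 1;  out=∅∪out(1)=∅
  fail(5) 'abaca': from fail(4)=9 chase 'a': 9→6 ⇒ 15;  out={0}∪out(15)={0}
  fail(14) 'bcbca': from fail(13)=11 chase 'a': 11→6 ⇒ 15;  out={5}∪out(15)={5}
  fail(18) 'caaac': from fail(17)=1 chase 'c': 1 ⇒ 9;  out=∅∪out(9)={1}
  fail(19) 'caaacc': from fail(18)=9 chase 'c': 9→6 ⇒ 20;  out={6}∪out(20)={1,6,7}

Run:
pos 0 'c': at 6  emit P1@[0:0]
pos 1 'a': at 15
pos 2 'c': at 9 (fail-walked)  emit P1@[2:2]
pos 3 'b': at 10  emit P3@[1:3]
pos 4 'c': at 11 (fail-walked)  emit P1@[4:4]
pos 5 'c': at 20 (fail-walked)  emit P1@[5:5],P7@[4:5]
pos 6 'a': at 15 (fail-walked)
pos 7 'b': at 2 (fail-walked)
pos 8 'a': at 3  emit P2@[7:8],P4@[6:8]
pos 9 'b': at 2 (fail-walked)
pos 10 'b': at 7 (fail-walked)
pos 11 'c': at 11  emit P1@[11:11]
pos 12 'b': at 12
pos 13 'c': at 13  emit P1@[13:13]
pos 14 'a': at 14  emit P5@[10:14]
pos 15 'a': at 16 (fail-walked)
pos 16 'b': at 2 (fail-walked)
pos 17 'b': at 7 (fail-walked)
pos 18 'a': at 8  emit P2@[17:18]
pos 19 'a': at 1 (fail-walked)
pos 20 'c': at 9  emit P1@[20:20]
pos 21 'b': at 10  emit P3@[19:21]
pos 22 'b': at 7 (fail-walked)
pos 23 'c': at 11  emit P1@[23:23]
pos 24 'b': at 12
pos 25 'c': at 13  emit P1@[25:25]
pos 26 'a': at 14  emit P5@[22:26]
pos 27 'a': at 16 (fail-walked)
pos 28 'b': at 2 (fail-walked)
pos 29 'a': at 3  emit P2@[28:29],P4@[27:29]
pos 30 'a': at 1 (fail-walked)
pos 31 'a': at 1 (fail-walked)
pos 32 'b': at 2
pos 33 'b': at 7 (fail-walked)
pos 34 'a': at 8  emit P2@[33:34]
pos 35 'b': at 2 (fail-walked)
pos 36 'a': at 3  emit P2@[35:36],P4@[34:36]
pos 37 'b': at 2 (fail-walked)
pos 38 'a': at 3  emit P2@[37:38],P4@[36:38]
pos 39 'a': at 1 (fail-walked)
pos 40 'c': at 9  emit P1@[40:40]
pos 41 'c': at 20 (fail-walked)  emit P1@[41:41],P7@[40:41]
pos 42 'c': at 20 (fail-walked)  emit P1@[42:42],P7@[41:42]
pos 43 'a': at 15 (fail-walked)
pos 44 'a': at 16
pos 45 'a': at 17
pos 46 'c': at 18  emit P1@[46:46]
pos 47 'c': at 19  emit P1@[47:47],P6@[42:47],P7@[46:47]
pos 48 'b': at 7 (fail-walked)
pos 49 'c': at 11  emit P1@[49:49]
pos 50 'b': at 12
pos 51 'c': at 13  emit P1@[51:51]
pos 52 'a': at 14  emit P5@[48:52]
pos 53 'b': at 2 (fail-walked)
pos 54 'a': at 3  emit P2@[53:54],P4@[52:54]
pos 55 'c': at 4  emit P1@[55:55]
pos 56 'b': at 10 (fail-walked)  emit P3@[54:56]
pos 57 'c': at 11 (fail-walked)  emit P1@[57:57]
pos 58 'a': at 15 (fail-walked)
pos 59 'a': at 16
pos 60 'a': at 17
pos 61 'c': at 18  emit P1@[61:61]
pos 62 'c': at 19  emit P1@[62:62],P6@[57:62],P7@[61:62]
pos 63 'c': at 20 (fail-walked)  emit P1@[63:63],P7@[62:63]

Matches: [[0,1],[2,1],[3,3],[4,1],[5,1],[5,7],[8,2],[8,4],[11,1],[13,1],[14,5],[18,2],[20,1],[21,3],[23,1],[25,1],[26,5],[29,2],[29,4],[34,2],[36,2],[36,4],[38,2],[38,4],[40,1],[41,1],[41,7],[42,1],[42,7],[46,1],[47,1],[47,6],[47,7],[49,1],[51,1],[52,5],[54,2],[54,4],[55,1],[56,3],[57,1],[61,1],[62,1],[62,6],[62,7],[63,1],[63,7]]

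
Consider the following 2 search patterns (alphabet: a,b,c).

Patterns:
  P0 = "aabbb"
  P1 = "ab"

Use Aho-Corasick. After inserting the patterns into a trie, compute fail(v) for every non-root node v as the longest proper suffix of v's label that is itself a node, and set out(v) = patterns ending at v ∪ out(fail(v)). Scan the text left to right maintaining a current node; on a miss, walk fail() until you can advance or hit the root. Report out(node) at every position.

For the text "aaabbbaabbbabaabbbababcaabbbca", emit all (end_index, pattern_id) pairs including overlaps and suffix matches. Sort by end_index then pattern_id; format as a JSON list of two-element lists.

Build:
Trie nodes:
  0='ε' goto a→1
  1='a' goto a→2 b→6
  2='aa' goto b→3
  3='aab' goto b→4
  4='aabb' goto b→5
  5='aabbb' goto ·  [P0 ends]
  6='ab' goto ·  [P1 ends]

Failure links (BFS by depth):
  n1('a'): parent n0 fail=0; on 'a' 0 → fail=0;  out ∅∪∅=∅
  n2('aa'): parent n1 fail=0; on 'a' 0 → fail=1;  out ∅∪∅=∅
  n6('ab'): parent n1 fail=0; on 'b' 0 → fail=0;  out {1}∪∅={1}
  n3('aab'): parent n2 fail=1; on 'b' 1 → fail=6;  out ∅∪{1}={1}
  n4('aabb'): parent n3 fail=6; on 'b' 6→0 → fail=0;  out ∅∪∅=∅
  n5('aabbb'): parent n4 fail=0; on 'b' 0 → fail=0;  out {0}∪∅={0}

Run:
pos 0 'a': at 1
pos 1 'a': at 2
pos 2 'a': at 2 ·f
pos 3 'b': at 3  ** P1@[2:3]
pos 4 'b': at 4
pos 5 'b': at 5  ** P0@[1:5]
pos 6 'a': at 1 ·f
pos 7 'a': at 2
pos 8 'b': at 3  ** P1@[7:8]
pos 9 'b': at 4
pos 10 'b': at 5  ** P0@[6:10]
pos 11 'a': at 1 ·f
pos 12 'b': at 6  ** P1@[11:12]
pos 13 'a': at 1 ·f
pos 14 'a': at 2
pos 15 'b': at 3  ** P1@[14:15]
pos 16 'b': at 4
pos 17 'b': at 5  ** P0@[13:17]
pos 18 'a': at 1 ·f
pos 19 'b': at 6  ** P1@[18:19]
pos 20 'a': at 1 ·f
pos 21 'b': at 6  ** P1@[20:21]
pos 22 'c': at 0 ·f
pos 23 'a': at 1
pos 24 'a': at 2
pos 25 'b': at 3  ** P1@[24:25]
pos 26 'b': at 4
pos 27 'b': at 5  ** P0@[23:27]
pos 28 'c': at 0 ·f
pos 29 'a': at 1

Result: [[3,1],[5,0],[8,1],[10,0],[12,1],[15,1],[17,0],[19,1],[21,1],[25,1],[27,0]]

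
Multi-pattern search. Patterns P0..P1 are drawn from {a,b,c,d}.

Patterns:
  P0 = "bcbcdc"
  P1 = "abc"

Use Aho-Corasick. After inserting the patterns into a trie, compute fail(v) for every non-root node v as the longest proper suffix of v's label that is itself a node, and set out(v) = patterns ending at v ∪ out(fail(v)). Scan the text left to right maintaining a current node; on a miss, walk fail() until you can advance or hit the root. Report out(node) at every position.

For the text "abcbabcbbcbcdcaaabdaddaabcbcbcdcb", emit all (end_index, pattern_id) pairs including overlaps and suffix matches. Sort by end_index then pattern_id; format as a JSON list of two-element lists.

Construct AC machine:
Trie (insert patterns):
  n0 'ε': a→7 b→1
  n1 'b': c→2
  n2 'bc': b→3
  n3 'bcb': c→4
  n4 'bcbc': d→5
  n5 'bcbcd': c→6
  n6 'bcbcdc': ·  [P0 ends]
  n7 'a': b→8
  n8 'ab': c→9
  n9 'abc': ·  [P1 ends]

Failure links (BFS by depth):
  n1('b'): parent n0 fail=0; on 'b' 0 → fail=0;  out ∅∪∅=∅
  n7('a'): parent n0 fail=0; on 'a' 0 → fail=0;  out ∅∪∅=∅
  n2('bc'): parent n1 fail=0; on 'c' 0 → fail=0;  out ∅∪∅=∅
  n8('ab'): parent n7 fail=0; on 'b' 0 → fail=1;  out ∅∪∅=∅
  n3('bcb'): parent n2 fail=0; on 'b' 0 → fail=1;  out ∅∪∅=∅
  n9('abc'): parent n8 fail=1; on 'c' 1 → fail=2;  out {1}∪∅={1}
  n4('bcbc'): parent n3 fail=1; on 'c' 1 → fail=2;  out ∅∪∅=∅
  n5('bcbcd'): parent n4 fail=2; on 'd' 2→0 → fail=0;  out ∅∪∅=∅
  n6('bcbcdc'): parent n5 fail=0; on 'c' 0 → fail=0;  out {0}∪∅={0}

Text stream:
[0] read 'a'  n0⇒n7
[1] read 'b'  n7⇒n8
[2] read 'c'  n8⇒n9  → match P1@[0:2]
[3] read 'b'  n9⇒n3 (fail-walked)
[4] read 'a'  n3⇒n7 (fail-walked)
[5] read 'b'  n7⇒n8
[6] read 'c'  n8⇒n9  → match P1@[4:6]
[7] read 'b'  n9⇒n3 (fail-walked)
[8] read 'b'  n3⇒n1 (fail-walked)
[9] read 'c'  n1⇒n2
[10] read 'b'  n2⇒n3
[11] read 'c'  n3⇒n4
[12] read 'd'  n4⇒n5
[13] read 'c'  n5⇒n6  → match P0@[8:13]
[14] read 'a'  n6⇒n7 (fail-walked)
[15] read 'a'  n7⇒n7 (fail-walked)
[16] read 'a'  n7⇒n7 (fail-walked)
[17] read 'b'  n7⇒n8
[18] read 'd'  n8⇒n0 (fail-walked)
[19] read 'a'  n0⇒n7
[20] read 'd'  n7⇒n0 (fail-walked)
[21] read 'd'  n0⇒n0
[22] read 'a'  n0⇒n7
[23] read 'a'  n7⇒n7 (fail-walked)
[24] read 'b'  n7⇒n8
[25] read 'c'  n8⇒n9  → match P1@[23:25]
[26] read 'b'  n9⇒n3 (fail-walked)
[27] read 'c'  n3⇒n4
[28] read 'b'  n4⇒n3 (fail-walked)
[29] read 'c'  n3⇒n4
[30] read 'd'  n4⇒n5
[31] read 'c'  n5⇒n6  → match P0@[26:31]
[32] read 'b'  n6⇒n1 (fail-walked)

Matches: [[2,1],[6,1],[13,0],[25,1],[31,0]]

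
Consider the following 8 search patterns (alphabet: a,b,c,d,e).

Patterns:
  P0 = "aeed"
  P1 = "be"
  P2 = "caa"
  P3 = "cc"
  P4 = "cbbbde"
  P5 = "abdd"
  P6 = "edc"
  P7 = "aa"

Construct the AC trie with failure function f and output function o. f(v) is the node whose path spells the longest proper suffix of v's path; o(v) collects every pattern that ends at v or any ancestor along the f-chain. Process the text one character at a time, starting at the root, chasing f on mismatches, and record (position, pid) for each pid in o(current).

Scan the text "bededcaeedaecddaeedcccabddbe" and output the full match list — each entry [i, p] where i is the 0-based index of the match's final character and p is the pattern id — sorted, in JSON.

Build automaton:
Trie (insert patterns):
  0='ε' goto a→1 b→5 c→7 e→19
  1='a' goto a→22 b→16 e→2
  2='ae' goto e→3
  3='aee' goto d→4
  4='aeed' goto ·  ←P0
  5='b' goto e→6
  6='be' goto ·  ←P1
  7='c' goto a→8 b→11 c→10
  8='ca' goto a→9
  9='caa' goto ·  ←P2
  10='cc' goto ·  ←P3
  11='cb' goto b→12
  12='cbb' goto b→13
  13='cbbb' goto d→14
  14='cbbbd' goto e→15
  15='cbbbde' goto ·  ←P4
  16='ab' goto d→17
  17='abd' goto d→18
  18='abdd' goto ·  ←P5
  19='e' goto d→20
  20='ed' goto c→21
  21='edc' goto ·  ←P6
  22='aa' goto ·  ←P7

Failure links (BFS by depth):
  n1('a'): parent n0 fail=0; on 'a' 0 → fail=0;  out ∅∪∅=∅
  n5('b'): parent n0 fail=0; on 'b' 0 → fail=0;  out ∅∪∅=∅
  n7('c'): parent n0 fail=0; on 'c' 0 → fail=0;  out ∅∪∅=∅
  n19('e'): parent n0 fail=0; on 'e' 0 → fail=0;  out ∅∪∅=∅
  n2('ae'): parent n1 fail=0; on 'e' 0 → fail=19;  out ∅∪∅=∅
  n6('be'): parent n5 fail=0; on 'e' 0 → fail=19;  out {1}∪∅={1}
  n8('ca'): parent n7 fail=0; on 'a' 0 → fail=1;  out ∅∪∅=∅
  n10('cc'): parent n7 fail=0; on 'c' 0 → fail=7;  out {3}∪∅={3}
  n11('cb'): parent n7 fail=0; on 'b' 0 → fail=5;  out ∅∪∅=∅
  n16('ab'): parent n1 fail=0; on 'b' 0 → fail=5;  out ∅∪∅=∅
  n20('ed'): parent n19 fail=0; on 'd' 0 → fail=0;  out ∅∪∅=∅
  n22('aa'): parent n1 fail=0; on 'a' 0 → fail=1;  out {7}∪∅={7}
  n3('aee'): parent n2 fail=19; on 'e' 19→0 → fail=19;  out ∅∪∅=∅
  n9('caa'): parent n8 fail=1; on 'a' 1 → fail=22;  out {2}∪{7}={2,7}
  n12('cbb'): parent n11 fail=5; on 'b' 5→0 → fail=5;  out ∅∪∅=∅
  n17('abd'): parent n16 fail=5; on 'd' 5→0 → fail=0;  out ∅∪∅=∅
  n21('edc'): parent n20 fail=0; on 'c' 0 → fail=7;  out {6}∪∅={6}
  n4('aeed'): parent n3 fail=19; on 'd' 19 → fail=20;  out {0}∪∅={0}
  n13('cbbb'): parent n12 fail=5; on 'b' 5→0 → fail=5;  out ∅∪∅=∅
  n18('abdd'): parent n17 fail=0; on 'd' 0 → fail=0;  out {5}∪∅={5}
  n14('cbbbd'): parent n13 fail=5; on 'd' 5→0 → fail=0;  out ∅∪∅=∅
  n15('cbbbde'): parent n14 fail=0; on 'e' 0 → fail=19;  out {4}∪∅={4}

Scan:
[0] read 'b'  n0⇒n5
[1] read 'e'  n5⇒n6  → match P1@[0:1]
[2] read 'd'  n6⇒n20 (via fail)
[3] read 'e'  n20⇒n19 (via fail)
[4] read 'd'  n19⇒n20
[5] read 'c'  n20⇒n21  → match P6@[3:5]
[6] read 'a'  n21⇒n8 (via fail)
[7] read 'e'  n8⇒n2 (via fail)
[8] read 'e'  n2⇒n3
[9] read 'd'  n3⇒n4  → match P0@[6:9]
[10] read 'a'  n4⇒n1 (via fail)
[11] read 'e'  n1⇒n2
[12] read 'c'  n2⇒n7 (via fail)
[13] read 'd'  n7⇒n0 (via fail)
[14] read 'd'  n0⇒n0
[15] read 'a'  n0⇒n1
[16] read 'e'  n1⇒n2
[17] read 'e'  n2⇒n3
[18] read 'd'  n3⇒n4  → match P0@[15:18]
[19] read 'c'  n4⇒n21 (via fail)  → match P6@[17:19]
[20] read 'c'  n21⇒n10 (via fail)  → match P3@[19:20]
[21] read 'c'  n10⇒n10 (via fail)  → match P3@[20:21]
[22] read 'a'  n10⇒n8 (via fail)
[23] read 'b'  n8⇒n16 (via fail)
[24] read 'd'  n16⇒n17
[25] read 'd'  n17⇒n18  → match P5@[22:25]
[26] read 'b'  n18⇒n5 (via fail)
[27] read 'e'  n5⇒n6  → match P1@[26:27]

All matches (sorted): [[1,1],[5,6],[9,0],[18,0],[19,6],[20,3],[21,3],[25,5],[27,1]]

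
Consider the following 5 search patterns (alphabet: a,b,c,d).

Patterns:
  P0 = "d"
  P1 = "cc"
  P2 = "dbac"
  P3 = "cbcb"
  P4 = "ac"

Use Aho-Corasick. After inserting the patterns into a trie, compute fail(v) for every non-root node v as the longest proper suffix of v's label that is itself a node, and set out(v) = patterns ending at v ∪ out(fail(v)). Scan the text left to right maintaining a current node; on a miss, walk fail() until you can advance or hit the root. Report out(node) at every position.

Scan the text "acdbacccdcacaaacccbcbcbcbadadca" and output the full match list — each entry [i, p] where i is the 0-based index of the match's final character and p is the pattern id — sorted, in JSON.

Build automaton:
Trie (insert patterns):
  n0 'ε': a→10 c→2 d→1
  n1 'd': b→4  ←P0
  n2 'c': b→7 c→3
  n3 'cc': ·  ←P1
  n4 'db': a→5
  n5 'dba': c→6
  n6 'dbac': ·  ←P2
  n7 'cb': c→8
  n8 'cbc': b→9
  n9 'cbcb': ·  ←P3
  n10 'a': c→11
  n11 'ac': ·  ←P4

Failure links (BFS by depth):
  n1('d'): parent n0 fail=0; on 'd' 0 → fail=0;  out {0}∪∅={0}
  n2('c'): parent n0 fail=0; on 'c' 0 → fail=0;  out ∅∪∅=∅
  n10('a'): parent n0 fail=0; on 'a' 0 → fail=0;  out ∅∪∅=∅
  n3('cc'): parent n2 fail=0; on 'c' 0 → fail=2;  out {1}∪∅={1}
  n4('db'): parent n1 fail=0; on 'b' 0 → fail=0;  out ∅∪∅=∅
  n7('cb'): parent n2 fail=0; on 'b' 0 → fail=0;  out ∅∪∅=∅
  n11('ac'): parent n10 fail=0; on 'c' 0 → fail=2;  out {4}∪∅={4}
  n5('dba'): parent n4 fail=0; on 'a' 0 → fail=10;  out ∅∪∅=∅
  n8('cbc'): parent n7 fail=0; on 'c' 0 → fail=2;  out ∅∪∅=∅
  n6('dbac'): parent n5 fail=10; on 'c' 10 → fail=11;  out {2}∪{4}={2,4}
  n9('cbcb'): parent n8 fail=2; on 'b' 2 → fail=7;  out {3}∪∅={3}

Scan:
pos 0 'a': at 10
pos 1 'c': at 11  emit P4@[0:1]
pos 2 'd': at 1 (fail-walked)  emit P0@[2:2]
pos 3 'b': at 4
pos 4 'a': at 5
pos 5 'c': at 6  emit P2@[2:5],P4@[4:5]
pos 6 'c': at 3 (fail-walked)  emit P1@[5:6]
pos 7 'c': at 3 (fail-walked)  emit P1@[6:7]
pos 8 'd': at 1 (fail-walked)  emit P0@[8:8]
pos 9 'c': at 2 (fail-walked)
pos 10 'a': at 10 (fail-walked)
pos 11 'c': at 11  emit P4@[10:11]
pos 12 'a': at 10 (fail-walked)
pos 13 'a': at 10 (fail-walked)
pos 14 'a': at 10 (fail-walked)
pos 15 'c': at 11  emit P4@[14:15]
pos 16 'c': at 3 (fail-walked)  emit P1@[15:16]
pos 17 'c': at 3 (fail-walked)  emit P1@[16:17]
pos 18 'b': at 7 (fail-walked)
pos 19 'c': at 8
pos 20 'b': at 9  emit P3@[17:20]
pos 21 'c': at 8 (fail-walked)
pos 22 'b': at 9  emit P3@[19:22]
pos 23 'c': at 8 (fail-walked)
pos 24 'b': at 9  emit P3@[21:24]
pos 25 'a': at 10 (fail-walked)
pos 26 'd': at 1 (fail-walked)  emit P0@[26:26]
pos 27 'a': at 10 (fail-walked)
pos 28 'd': at 1 (fail-walked)  emit P0@[28:28]
pos 29 'c': at 2 (fail-walked)
pos 30 'a': at 10 (fail-walked)

Result: [[1,4],[2,0],[5,2],[5,4],[6,1],[7,1],[8,0],[11,4],[15,4],[16,1],[17,1],[20,3],[22,3],[24,3],[26,0],[28,0]]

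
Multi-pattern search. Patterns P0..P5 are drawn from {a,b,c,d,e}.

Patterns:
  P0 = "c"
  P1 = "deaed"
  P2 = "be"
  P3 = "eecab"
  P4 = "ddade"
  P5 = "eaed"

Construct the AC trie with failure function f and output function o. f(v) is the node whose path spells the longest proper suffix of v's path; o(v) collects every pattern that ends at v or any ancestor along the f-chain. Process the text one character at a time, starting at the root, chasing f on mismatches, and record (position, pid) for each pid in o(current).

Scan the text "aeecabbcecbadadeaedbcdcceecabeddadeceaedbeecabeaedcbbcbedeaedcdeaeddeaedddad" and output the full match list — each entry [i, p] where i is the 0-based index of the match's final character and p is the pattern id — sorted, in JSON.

Build:
Trie (insert patterns):
  0='ε' goto b→7 c→1 d→2 e→9
  1='c' goto ·  [P0 ends]
  2='d' goto d→14 e→3
  3='de' goto a→4
  4='dea' goto e→5
  5='deae' goto d→6
  6='deaed' goto ·  [P1 ends]
  7='b' goto e→8
  8='be' goto ·  [P2 ends]
  9='e' goto a→18 e→10
  10='ee' goto c→11
  11='eec' goto a→12
  12='eeca' goto b→13
  13='eecab' goto ·  [P3 ends]
  14='dd' goto a→15
  15='dda' goto d→16
  16='ddad' goto e→17
  17='ddade' goto ·  [P4 ends]
  18='ea' goto e→19
  19='eae' goto d→20
  20='eaed' goto ·  [P5 ends]

Failure links (BFS by depth):
  fail(1) 'c': from fail(0)=0 chase 'c': 0 ⇒ 0;  out={0}∪out(0)={0}
  fail(2) 'd': from fail(0)=0 chase 'd': 0 ⇒ 0;  out=∅∪out(0)=∅
  fail(7) 'b': from fail(0)=0 chase 'b': 0 ⇒ 0;  out=∅∪out(0)=∅
  fail(9) 'e': from fail(0)=0 chase 'e': 0 ⇒ 0;  out=∅∪out(0)=∅
  fail(3) 'de': from fail(2)=0 chase 'e': 0 ⇒ 9;  out=∅∪out(9)=∅
  fail(8) 'be': from fail(7)=0 chase 'e': 0 ⇒ 9;  out={2}∪out(9)={2}
  fail(10) 'ee': from fail(9)=0 chase 'e': 0 ⇒ 9;  out=∅∪out(9)=∅
  fail(14) 'dd': from fail(2)=0 chase 'd': 0 ⇒ 2;  out=∅∪out(2)=∅
  fail(18) 'ea': from fail(9)=0 chase 'a': 0 ⇒ 0;  out=∅∪out(0)=∅
  fail(4) 'dea': from fail(3)=9 chase 'a': 9 ⇒ 18;  out=∅∪out(18)=∅
  fail(11) 'eec': from fail(10)=9 chase 'c': 9→0 ⇒ 1;  out=∅∪out(1)={0}
  fail(15) 'dda': from fail(14)=2 chase 'a': 2→0 ⇒ 0;  out=∅∪out(0)=∅
  fail(19) 'eae': from fail(18)=0 chase 'e': 0 ⇒ 9;  out=∅∪out(9)=∅
  fail(5) 'deae': from fail(4)=18 chase 'e': 18 ⇒ 19;  out=∅∪out(19)=∅
  fail(12) 'eeca': from fail(11)=1 chase 'a': 1→0 ⇒ 0;  out=∅∪out(0)=∅
  fail(16) 'ddad': from fail(15)=0 chase 'd': 0 ⇒ 2;  out=∅∪out(2)=∅
  fail(20) 'eaed': from fail(19)=9 chase 'd': 9→0 ⇒ 2;  out={5}∪out(2)={5}
  fail(6) 'deaed': from fail(5)=19 chase 'd': 19 ⇒ 20;  out={1}∪out(20)={1,5}
  fail(13) 'eecab': from fail(12)=0 chase 'b': 0 ⇒ 7;  out={3}∪out(7)={3}
  fail(17) 'ddade': from fail(16)=2 chase 'e': 2 ⇒ 3;  out={4}∪out(3)={4}

Run:
[0] read 'a'  n0⇒n0
[1] read 'e'  n0⇒n9
[2] read 'e'  n9⇒n10
[3] read 'c'  n10⇒n11  → match P0@[3:3]
[4] read 'a'  n11⇒n12
[5] read 'b'  n12⇒n13  → match P3@[1:5]
[6] read 'b'  n13⇒n7 (via fail)
[7] read 'c'  n7⇒n1 (via fail)  → match P0@[7:7]
[8] read 'e'  n1⇒n9 (via fail)
[9] read 'c'  n9⇒n1 (via fail)  → match P0@[9:9]
[10] read 'b'  n1⇒n7 (via fail)
[11] read 'a'  n7⇒n0 (via fail)
[12] read 'd'  n0⇒n2
[13] read 'a'  n2⇒n0 (via fail)
[14] read 'd'  n0⇒n2
[15] read 'e'  n2⇒n3
[16] read 'a'  n3⇒n4
[17] read 'e'  n4⇒n5
[18] read 'd'  n5⇒n6  → match P1@[14:18],P5@[15:18]
[19] read 'b'  n6⇒n7 (via fail)
[20] read 'c'  n7⇒n1 (via fail)  → match P0@[20:20]
[21] read 'd'  n1⇒n2 (via fail)
[22] read 'c'  n2⇒n1 (via fail)  → match P0@[22:22]
[23] read 'c'  n1⇒n1 (via fail)  → match P0@[23:23]
[24] read 'e'  n1⇒n9 (via fail)
[25] read 'e'  n9⇒n10
[26] read 'c'  n10⇒n11  → match P0@[26:26]
[27] read 'a'  n11⇒n12
[28] read 'b'  n12⇒n13  → match P3@[24:28]
[29] read 'e'  n13⇒n8 (via fail)  → match P2@[28:29]
[30] read 'd'  n8⇒n2 (via fail)
[31] read 'd'  n2⇒n14
[32] read 'a'  n14⇒n15
[33] read 'd'  n15⇒n16
[34] read 'e'  n16⇒n17  → match P4@[30:34]
[35] read 'c'  n17⇒n1 (via fail)  → match P0@[35:35]
[36] read 'e'  n1⇒n9 (via fail)
[37] read 'a'  n9⇒n18
[38] read 'e'  n18⇒n19
[39] read 'd'  n19⇒n20  → match P5@[36:39]
[40] read 'b'  n20⇒n7 (via fail)
[41] read 'e'  n7⇒n8  → match P2@[40:41]
[42] read 'e'  n8⇒n10 (via fail)
[43] read 'c'  n10⇒n11  → match P0@[43:43]
[44] read 'a'  n11⇒n12
[45] read 'b'  n12⇒n13  → match P3@[41:45]
[46] read 'e'  n13⇒n8 (via fail)  → match P2@[45:46]
[47] read 'a'  n8⇒n18 (via fail)
[48] read 'e'  n18⇒n19
[49] read 'd'  n19⇒n20  → match P5@[46:49]
[50] read 'c'  n20⇒n1 (via fail)  → match P0@[50:50]
[51] read 'b'  n1⇒n7 (via fail)
[52] read 'b'  n7⇒n7 (via fail)
[53] read 'c'  n7⇒n1 (via fail)  → match P0@[53:53]
[54] read 'b'  n1⇒n7 (via fail)
[55] read 'e'  n7⇒n8  → match P2@[54:55]
[56] read 'd'  n8⇒n2 (via fail)
[57] read 'e'  n2⇒n3
[58] read 'a'  n3⇒n4
[59] read 'e'  n4⇒n5
[60] read 'd'  n5⇒n6  → match P1@[56:60],P5@[57:60]
[61] read 'c'  n6⇒n1 (via fail)  → match P0@[61:61]
[62] read 'd'  n1⇒n2 (via fail)
[63] read 'e'  n2⇒n3
[64] read 'a'  n3⇒n4
[65] read 'e'  n4⇒n5
[66] read 'd'  n5⇒n6  → match P1@[62:66],P5@[63:66]
[67] read 'd'  n6⇒n14 (via fail)
[68] read 'e'  n14⇒n3 (via fail)
[69] read 'a'  n3⇒n4
[70] read 'e'  n4⇒n5
[71] read 'd'  n5⇒n6  → match P1@[67:71],P5@[68:71]
[72] read 'd'  n6⇒n14 (via fail)
[73] read 'd'  n14⇒n14 (via fail)
[74] read 'a'  n14⇒n15
[75] read 'd'  n15⇒n16

Matches: [[3,0],[5,3],[7,0],[9,0],[18,1],[18,5],[20,0],[22,0],[23,0],[26,0],[28,3],[29,2],[34,4],[35,0],[39,5],[41,2],[43,0],[45,3],[46,2],[49,5],[50,0],[53,0],[55,2],[60,1],[60,5],[61,0],[66,1],[66,5],[71,1],[71,5]]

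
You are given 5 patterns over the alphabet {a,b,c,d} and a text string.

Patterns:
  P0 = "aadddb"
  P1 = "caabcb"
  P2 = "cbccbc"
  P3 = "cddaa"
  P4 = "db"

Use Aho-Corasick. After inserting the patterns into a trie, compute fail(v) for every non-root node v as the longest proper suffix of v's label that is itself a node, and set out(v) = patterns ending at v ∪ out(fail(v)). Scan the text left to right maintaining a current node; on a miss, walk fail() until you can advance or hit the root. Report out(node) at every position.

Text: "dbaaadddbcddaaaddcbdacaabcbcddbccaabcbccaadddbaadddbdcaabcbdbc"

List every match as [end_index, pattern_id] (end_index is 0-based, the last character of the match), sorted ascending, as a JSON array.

Build automaton:
Trie (insert patterns):
  0='ε' goto a→1 c→7 d→22
  1='a' goto a→2
  2='aa' goto d→3
  3='aad' goto d→4
  4='aadd' goto d→5
  5='aaddd' goto b→6
  6='aadddb' goto ·  [P0 ends]
  7='c' goto a→8 b→13 d→18
  8='ca' goto a→9
  9='caa' goto b→10
  10='caab' goto c→11
  11='caabc' goto b→12
  12='caabcb' goto ·  [P1 ends]
  13='cb' goto c→14
  14='cbc' goto c→15
  15='cbcc' goto b→16
  16='cbccb' goto c→17
  17='cbccbc' goto ·  [P2 ends]
  18='cd' goto d→19
  19='cdd' goto a→20
  20='cdda' goto a→21
  21='cddaa' goto ·  [P3 ends]
  22='d' goto b→23
  23='db' goto ·  [P4 ends]

BFS fail/out derivation:
  n1('a'): parent n0 fail=0; on 'a' 0 → fail=0;  out ∅∪∅=∅
  n7('c'): parent n0 fail=0; on 'c' 0 → fail=0;  out ∅∪∅=∅
  n22('d'): parent n0 fail=0; on 'd' 0 → fail=0;  out ∅∪∅=∅
  n2('aa'): parent n1 fail=0; on 'a' 0 → fail=1;  out ∅∪∅=∅
  n8('ca'): parent n7 fail=0; on 'a' 0 → fail=1;  out ∅∪∅=∅
  n13('cb'): parent n7 fail=0; on 'b' 0 → fail=0;  out ∅∪∅=∅
  n18('cd'): parent n7 fail=0; on 'd' 0 → fail=22;  out ∅∪∅=∅
  n23('db'): parent n22 fail=0; on 'b' 0 → fail=0;  out {4}∪∅={4}
  n3('aad'): parent n2 fail=1; on 'd' 1→0 → fail=22;  out ∅∪∅=∅
  n9('caa'): parent n8 fail=1; on 'a' 1 → fail=2;  out ∅∪∅=∅
  n14('cbc'): parent n13 fail=0; on 'c' 0 → fail=7;  out ∅∪∅=∅
  n19('cdd'): parent n18 fail=22; on 'd' 22→0 → fail=22;  out ∅∪∅=∅
  n4('aadd'): parent n3 fail=22; on 'd' 22→0 → fail=22;  out ∅∪∅=∅
  n10('caab'): parent n9 fail=2; on 'b' 2→1→0 → fail=0;  out ∅∪∅=∅
  n15('cbcc'): parent n14 fail=7; on 'c' 7→0 → fail=7;  out ∅∪∅=∅
  n20('cdda'): parent n19 fail=22; on 'a' 22→0 → fail=1;  out ∅∪∅=∅
  n5('aaddd'): parent n4 fail=22; on 'd' 22→0 → fail=22;  out ∅∪∅=∅
  n11('caabc'): parent n10 fail=0; on 'c' 0 → fail=7;  out ∅∪∅=∅
  n16('cbccb'): parent n15 fail=7; on 'b' 7 → fail=13;  out ∅∪∅=∅
  n21('cddaa'): parent n20 fail=1; on 'a' 1 → fail=2;  out {3}∪∅={3}
  n6('aadddb'): parent n5 fail=22; on 'b' 22 → fail=23;  out {0}∪{4}={0,4}
  n12('caabcb'): parent n11 fail=7; on 'b' 7 → fail=13;  out {1}∪∅={1}
  n17('cbccbc'): parent n16 fail=13; on 'c' 13 → fail=14;  out {2}∪∅={2}

Run:
pos 0 'd': at 22
pos 1 'b': at 23  → match P4@[0:1]
pos 2 'a': at 1 ·f
pos 3 'a': at 2
pos 4 'a': at 2 ·f
pos 5 'd': at 3
pos 6 'd': at 4
pos 7 'd': at 5
pos 8 'b': at 6  → match P0@[3:8],P4@[7:8]
pos 9 'c': at 7 ·f
pos 10 'd': at 18
pos 11 'd': at 19
pos 12 'a': at 20
pos 13 'a': at 21  → match P3@[9:13]
pos 14 'a': at 2 ·f
pos 15 'd': at 3
pos 16 'd': at 4
pos 17 'c': at 7 ·f
pos 18 'b': at 13
pos 19 'd': at 22 ·f
pos 20 'a': at 1 ·f
pos 21 'c': at 7 ·f
pos 22 'a': at 8
pos 23 'a': at 9
pos 24 'b': at 10
pos 25 'c': at 11
pos 26 'b': at 12  → match P1@[21:26]
pos 27 'c': at 14 ·f
pos 28 'd': at 18 ·f
pos 29 'd': at 19
pos 30 'b': at 23 ·f  → match P4@[29:30]
pos 31 'c': at 7 ·f
pos 32 'c': at 7 ·f
pos 33 'a': at 8
pos 34 'a': at 9
pos 35 'b': at 10
pos 36 'c': at 11
pos 37 'b': at 12  → match P1@[32:37]
pos 38 'c': at 14 ·f
pos 39 'c': at 15
pos 40 'a': at 8 ·f
pos 41 'a': at 9
pos 42 'd': at 3 ·f
pos 43 'd': at 4
pos 44 'd': at 5
pos 45 'b': at 6  → match P0@[40:45],P4@[44:45]
pos 46 'a': at 1 ·f
pos 47 'a': at 2
pos 48 'd': at 3
pos 49 'd': at 4
pos 50 'd': at 5
pos 51 'b': at 6  → match P0@[46:51],P4@[50:51]
pos 52 'd': at 22 ·f
pos 53 'c': at 7 ·f
pos 54 'a': at 8
pos 55 'a': at 9
pos 56 'b': at 10
pos 57 'c': at 11
pos 58 'b': at 12  → match P1@[53:58]
pos 59 'd': at 22 ·f
pos 60 'b': at 23  → match P4@[59:60]
pos 61 'c': at 7 ·f

All matches (sorted): [[1,4],[8,0],[8,4],[13,3],[26,1],[30,4],[37,1],[45,0],[45,4],[51,0],[51,4],[58,1],[60,4]]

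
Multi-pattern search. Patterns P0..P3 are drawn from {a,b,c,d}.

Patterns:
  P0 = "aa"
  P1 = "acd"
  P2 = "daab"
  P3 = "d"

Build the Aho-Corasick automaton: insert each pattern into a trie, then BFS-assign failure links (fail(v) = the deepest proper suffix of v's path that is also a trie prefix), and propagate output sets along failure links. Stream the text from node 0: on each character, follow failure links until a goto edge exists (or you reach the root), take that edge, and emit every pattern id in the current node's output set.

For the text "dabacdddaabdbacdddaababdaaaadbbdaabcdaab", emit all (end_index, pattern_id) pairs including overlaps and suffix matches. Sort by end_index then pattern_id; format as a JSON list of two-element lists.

Build:
Trie nodes:
  0='ε' goto a→1 d→5
  1='a' goto a→2 c→3
  2='aa' goto ·  ←P0
  3='ac' goto d→4
  4='acd' goto ·  ←P1
  5='d' goto a→6  ←P3
  6='da' goto a→7
  7='daa' goto b→8
  8='daab' goto ·  ←P2

BFS fail/out derivation:
  n1('a'): parent n0 fail=0; on 'a' 0 → fail=0;  out ∅∪∅=∅
  n5('d'): parent n0 fail=0; on 'd' 0 → fail=0;  out {3}∪∅={3}
  n2('aa'): parent n1 fail=0; on 'a' 0 → fail=1;  out {0}∪∅={0}
  n3('ac'): parent n1 fail=0; on 'c' 0 → fail=0;  out ∅∪∅=∅
  n6('da'): parent n5 fail=0; on 'a' 0 → fail=1;  out ∅∪∅=∅
  n4('acd'): parent n3 fail=0; on 'd' 0 → fail=5;  out {1}∪{3}={1,3}
  n7('daa'): parent n6 fail=1; on 'a' 1 → fail=2;  out ∅∪{0}={0}
  n8('daab'): parent n7 fail=2; on 'b' 2→1→0 → fail=0;  out {2}∪∅={2}

Text stream:
i=0 'd': node 0→5  emit P3@[0:0]
i=1 'a': node 5→6
i=2 'b': node 6→0 (fail-walked)
i=3 'a': node 0→1
i=4 'c': node 1→3
i=5 'd': node 3→4  emit P1@[3:5],P3@[5:5]
i=6 'd': node 4→5 (fail-walked)  emit P3@[6:6]
i=7 'd': node 5→5 (fail-walked)  emit P3@[7:7]
i=8 'a': node 5→6
i=9 'a': node 6→7  emit P0@[8:9]
i=10 'b': node 7→8  emit P2@[7:10]
i=11 'd': node 8→5 (fail-walked)  emit P3@[11:11]
i=12 'b': node 5→0 (fail-walked)
i=13 'a': node 0→1
i=14 'c': node 1→3
i=15 'd': node 3→4  emit P1@[13:15],P3@[15:15]
i=16 'd': node 4→5 (fail-walked)  emit P3@[16:16]
i=17 'd': node 5→5 (fail-walked)  emit P3@[17:17]
i=18 'a': node 5→6
i=19 'a': node 6→7  emit P0@[18:19]
i=20 'b': node 7→8  emit P2@[17:20]
i=21 'a': node 8→1 (fail-walked)
i=22 'b': node 1→0 (fail-walked)
i=23 'd': node 0→5  emit P3@[23:23]
i=24 'a': node 5→6
i=25 'a': node 6→7  emit P0@[24:25]
i=26 'a': node 7→2 (fail-walked)  emit P0@[25:26]
i=27 'a': node 2→2 (fail-walked)  emit P0@[26:27]
i=28 'd': node 2→5 (fail-walked)  emit P3@[28:28]
i=29 'b': node 5→0 (fail-walked)
i=30 'b': node 0→0
i=31 'd': node 0→5  emit P3@[31:31]
i=32 'a': node 5→6
i=33 'a': node 6→7  emit P0@[32:33]
i=34 'b': node 7→8  emit P2@[31:34]
i=35 'c': node 8→0 (fail-walked)
i=36 'd': node 0→5  emit P3@[36:36]
i=37 'a': node 5→6
i=38 'a': node 6→7  emit P0@[37:38]
i=39 'b': node 7→8  emit P2@[36:39]

Result: [[0,3],[5,1],[5,3],[6,3],[7,3],[9,0],[10,2],[11,3],[15,1],[15,3],[16,3],[17,3],[19,0],[20,2],[23,3],[25,0],[26,0],[27,0],[28,3],[31,3],[33,0],[34,2],[36,3],[38,0],[39,2]]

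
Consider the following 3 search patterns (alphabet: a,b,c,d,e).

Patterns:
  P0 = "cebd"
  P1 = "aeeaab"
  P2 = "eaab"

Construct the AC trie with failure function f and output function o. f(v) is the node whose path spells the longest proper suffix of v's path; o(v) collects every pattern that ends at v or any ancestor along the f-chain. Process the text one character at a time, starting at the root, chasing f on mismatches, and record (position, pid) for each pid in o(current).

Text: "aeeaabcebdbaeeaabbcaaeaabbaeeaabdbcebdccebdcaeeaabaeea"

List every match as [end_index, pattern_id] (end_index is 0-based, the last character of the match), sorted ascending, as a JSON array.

Build automaton:
Trie (insert patterns):
  0='ε' goto a→5 c→1 e→11
  1='c' goto e→2
  2='ce' goto b→3
  3='ceb' goto d→4
  4='cebd' goto ·  ←P0
  5='a' goto e→6
  6='ae' goto e→7
  7='aee' goto a→8
  8='aeea' goto a→9
  9='aeeaa' goto b→10
  10='aeeaab' goto ·  ←P1
  11='e' goto a→12
  12='ea' goto a→13
  13='eaa' goto b→14
  14='eaab' goto ·  ←P2

Failure links (BFS by depth):
  n1('c'): parent n0 fail=0; on 'c' 0 → fail=0;  out ∅∪∅=∅
  n5('a'): parent n0 fail=0; on 'a' 0 → fail=0;  out ∅∪∅=∅
  n11('e'): parent n0 fail=0; on 'e' 0 → fail=0;  out ∅∪∅=∅
  n2('ce'): parent n1 fail=0; on 'e' 0 → fail=11;  out ∅∪∅=∅
  n6('ae'): parent n5 fail=0; on 'e' 0 → fail=11;  out ∅∪∅=∅
  n12('ea'): parent n11 fail=0; on 'a' 0 → fail=5;  out ∅∪∅=∅
  n3('ceb'): parent n2 fail=11; on 'b' 11→0 → fail=0;  out ∅∪∅=∅
  n7('aee'): parent n6 fail=11; on 'e' 11→0 → fail=11;  out ∅∪∅=∅
  n13('eaa'): parent n12 fail=5; on 'a' 5→0 → fail=5;  out ∅∪∅=∅
  n4('cebd'): parent n3 fail=0; on 'd' 0 → fail=0;  out {0}∪∅={0}
  n8('aeea'): parent n7 fail=11; on 'a' 11 → fail=12;  out ∅∪∅=∅
  n14('eaab'): parent n13 fail=5; on 'b' 5→0 → fail=0;  out {2}∪∅={2}
  n9('aeeaa'): parent n8 fail=12; on 'a' 12 → fail=13;  out ∅∪∅=∅
  n10('aeeaab'): parent n9 fail=13; on 'b' 13 → fail=14;  out {1}∪{2}={1,2}

Text stream:
[0] read 'a'  n0⇒n5
[1] read 'e'  n5⇒n6
[2] read 'e'  n6⇒n7
[3] read 'a'  n7⇒n8
[4] read 'a'  n8⇒n9
[5] read 'b'  n9⇒n10  emit P1@[0:5],P2@[2:5]
[6] read 'c'  n10⇒n1 (via fail)
[7] read 'e'  n1⇒n2
[8] read 'b'  n2⇒n3
[9] read 'd'  n3⇒n4  emit P0@[6:9]
[10] read 'b'  n4⇒n0 (via fail)
[11] read 'a'  n0⇒n5
[12] read 'e'  n5⇒n6
[13] read 'e'  n6⇒n7
[14] read 'a'  n7⇒n8
[15] read 'a'  n8⇒n9
[16] read 'b'  n9⇒n10  emit P1@[11:16],P2@[13:16]
[17] read 'b'  n10⇒n0 (via fail)
[18] read 'c'  n0⇒n1
[19] read 'a'  n1⇒n5 (via fail)
[20] read 'a'  n5⇒n5 (via fail)
[21] read 'e'  n5⇒n6
[22] read 'a'  n6⇒n12 (via fail)
[23] read 'a'  n12⇒n13
[24] read 'b'  n13⇒n14  emit P2@[21:24]
[25] read 'b'  n14⇒n0 (via fail)
[26] read 'a'  n0⇒n5
[27] read 'e'  n5⇒n6
[28] read 'e'  n6⇒n7
[29] read 'a'  n7⇒n8
[30] read 'a'  n8⇒n9
[31] read 'b'  n9⇒n10  emit P1@[26:31],P2@[28:31]
[32] read 'd'  n10⇒n0 (via fail)
[33] read 'b'  n0⇒n0
[34] read 'c'  n0⇒n1
[35] read 'e'  n1⇒n2
[36] read 'b'  n2⇒n3
[37] read 'd'  n3⇒n4  emit P0@[34:37]
[38] read 'c'  n4⇒n1 (via fail)
[39] read 'c'  n1⇒n1 (via fail)
[40] read 'e'  n1⇒n2
[41] read 'b'  n2⇒n3
[42] read 'd'  n3⇒n4  emit P0@[39:42]
[43] read 'c'  n4⇒n1 (via fail)
[44] read 'a'  n1⇒n5 (via fail)
[45] read 'e'  n5⇒n6
[46] read 'e'  n6⇒n7
[47] read 'a'  n7⇒n8
[48] read 'a'  n8⇒n9
[49] read 'b'  n9⇒n10  emit P1@[44:49],P2@[46:49]
[50] read 'a'  n10⇒n5 (via fail)
[51] read 'e'  n5⇒n6
[52] read 'e'  n6⇒n7
[53] read 'a'  n7⇒n8

Result: [[5,1],[5,2],[9,0],[16,1],[16,2],[24,2],[31,1],[31,2],[37,0],[42,0],[49,1],[49,2]]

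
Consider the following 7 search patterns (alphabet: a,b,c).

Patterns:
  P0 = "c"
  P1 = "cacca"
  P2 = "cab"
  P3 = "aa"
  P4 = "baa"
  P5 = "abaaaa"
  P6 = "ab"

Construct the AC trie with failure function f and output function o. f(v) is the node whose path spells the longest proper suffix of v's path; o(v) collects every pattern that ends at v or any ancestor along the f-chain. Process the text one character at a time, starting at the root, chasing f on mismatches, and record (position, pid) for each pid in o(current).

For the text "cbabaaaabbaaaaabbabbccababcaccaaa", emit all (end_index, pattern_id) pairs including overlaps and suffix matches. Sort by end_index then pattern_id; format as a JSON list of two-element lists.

Build automaton:
Trie (insert patterns):
  0='ε' goto a→7 b→9 c→1
  1='c' goto a→2  ←P0
  2='ca' goto b→6 c→3
  3='cac' goto c→4
  4='cacc' goto a→5
  5='cacca' goto ·  ←P1
  6='cab' goto ·  ←P2
  7='a' goto a→8 b→12
  8='aa' goto ·  ←P3
  9='b' goto a→10
  10='ba' goto a→11
  11='baa' goto ·  ←P4
  12='ab' goto a→13  ←P6
  13='aba' goto a→14
  14='abaa' goto a→15
  15='abaaa' goto a→16
  16='abaaaa' goto ·  ←P5

Failure links (BFS by depth):
  n1('c'): parent n0 fail=0; on 'c' 0 → fail=0;  out {0}∪∅={0}
  n7('a'): parent n0 fail=0; on 'a' 0 → fail=0;  out ∅∪∅=∅
  n9('b'): parent n0 fail=0; on 'b' 0 → fail=0;  out ∅∪∅=∅
  n2('ca'): parent n1 fail=0; on 'a' 0 → fail=7;  out ∅∪∅=∅
  n8('aa'): parent n7 fail=0; on 'a' 0 → fail=7;  out {3}∪∅={3}
  n10('ba'): parent n9 fail=0; on 'a' 0 → fail=7;  out ∅∪∅=∅
  n12('ab'): parent n7 fail=0; on 'b' 0 → fail=9;  out {6}∪∅={6}
  n3('cac'): parent n2 fail=7; on 'c' 7→0 → fail=1;  out ∅∪{0}={0}
  n6('cab'): parent n2 fail=7; on 'b' 7 → fail=12;  out {2}∪{6}={2,6}
  n11('baa'): parent n10 fail=7; on 'a' 7 → fail=8;  out {4}∪{3}={3,4}
  n13('aba'): parent n12 fail=9; on 'a' 9 → fail=10;  out ∅∪∅=∅
  n4('cacc'): parent n3 fail=1; on 'c' 1→0 → fail=1;  out ∅∪{0}={0}
  n14('abaa'): parent n13 fail=10; on 'a' 10 → fail=11;  out ∅∪{3,4}={3,4}
  n5('cacca'): parent n4 fail=1; on 'a' 1 → fail=2;  out {1}∪∅={1}
  n15('abaaa'): parent n14 fail=11; on 'a' 11→8→7 → fail=8;  out ∅∪{3}={3}
  n16('abaaaa'): parent n15 fail=8; on 'a' 8→7 → fail=8;  out {5}∪{3}={3,5}

Text stream:
pos 0 'c': at 1  emit P0@[0:0]
pos 1 'b': at 9 (via fail)
pos 2 'a': at 10
pos 3 'b': at 12 (via fail)  emit P6@[2:3]
pos 4 'a': at 13
pos 5 'a': at 14  emit P3@[4:5],P4@[3:5]
pos 6 'a': at 15  emit P3@[5:6]
pos 7 'a': at 16  emit P3@[6:7],P5@[2:7]
pos 8 'b': at 12 (via fail)  emit P6@[7:8]
pos 9 'b': at 9 (via fail)
pos 10 'a': at 10
pos 11 'a': at 11  emit P3@[10:11],P4@[9:11]
pos 12 'a': at 8 (via fail)  emit P3@[11:12]
pos 13 'a': at 8 (via fail)  emit P3@[12:13]
pos 14 'a': at 8 (via fail)  emit P3@[13:14]
pos 15 'b': at 12 (via fail)  emit P6@[14:15]
pos 16 'b': at 9 (via fail)
pos 17 'a': at 10
pos 18 'b': at 12 (via fail)  emit P6@[17:18]
pos 19 'b': at 9 (via fail)
pos 20 'c': at 1 (via fail)  emit P0@[20:20]
pos 21 'c': at 1 (via fail)  emit P0@[21:21]
pos 22 'a': at 2
pos 23 'b': at 6  emit P2@[21:23],P6@[22:23]
pos 24 'a': at 13 (via fail)
pos 25 'b': at 12 (via fail)  emit P6@[24:25]
pos 26 'c': at 1 (via fail)  emit P0@[26:26]
pos 27 'a': at 2
pos 28 'c': at 3  emit P0@[28:28]
pos 29 'c': at 4  emit P0@[29:29]
pos 30 'a': at 5  emit P1@[26:30]
pos 31 'a': at 8 (via fail)  emit P3@[30:31]
pos 32 'a': at 8 (via fail)  emit P3@[31:32]

Result: [[0,0],[3,6],[5,3],[5,4],[6,3],[7,3],[7,5],[8,6],[11,3],[11,4],[12,3],[13,3],[14,3],[15,6],[18,6],[20,0],[21,0],[23,2],[23,6],[25,6],[26,0],[28,0],[29,0],[30,1],[31,3],[32,3]]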